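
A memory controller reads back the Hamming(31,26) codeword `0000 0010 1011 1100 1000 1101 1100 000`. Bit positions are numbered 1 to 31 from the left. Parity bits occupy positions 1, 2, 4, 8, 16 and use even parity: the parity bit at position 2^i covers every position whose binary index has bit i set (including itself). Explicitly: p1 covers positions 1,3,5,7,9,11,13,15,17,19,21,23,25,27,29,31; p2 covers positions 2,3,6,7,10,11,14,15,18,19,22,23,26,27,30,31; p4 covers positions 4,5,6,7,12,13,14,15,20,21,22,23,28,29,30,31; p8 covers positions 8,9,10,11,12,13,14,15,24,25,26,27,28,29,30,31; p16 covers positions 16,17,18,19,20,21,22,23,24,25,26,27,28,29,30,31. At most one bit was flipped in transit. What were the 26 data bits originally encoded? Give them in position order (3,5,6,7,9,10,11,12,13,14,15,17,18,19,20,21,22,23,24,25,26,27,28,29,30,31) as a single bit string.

s1: b1⊕b3⊕b5⊕b7⊕b9⊕b11⊕b13⊕b15⊕b17⊕b19⊕b21⊕b23⊕b25⊕b27⊕b29⊕b31 = 0⊕0⊕0⊕1⊕1⊕1⊕1⊕0⊕1⊕0⊕1⊕0⊕1⊕0⊕0⊕0 = 1
s2: b2⊕b3⊕b6⊕b7⊕b10⊕b11⊕b14⊕b15⊕b18⊕b19⊕b22⊕b23⊕b26⊕b27⊕b30⊕b31 = 0⊕0⊕0⊕1⊕0⊕1⊕1⊕0⊕0⊕0⊕1⊕0⊕1⊕0⊕0⊕0 = 1
s4: b4⊕b5⊕b6⊕b7⊕b12⊕b13⊕b14⊕b15⊕b20⊕b21⊕b22⊕b23⊕b28⊕b29⊕b30⊕b31 = 0⊕0⊕0⊕1⊕1⊕1⊕1⊕0⊕0⊕1⊕1⊕0⊕0⊕0⊕0⊕0 = 0
s8: b8⊕b9⊕b10⊕b11⊕b12⊕b13⊕b14⊕b15⊕b24⊕b25⊕b26⊕b27⊕b28⊕b29⊕b30⊕b31 = 0⊕1⊕0⊕1⊕1⊕1⊕1⊕0⊕1⊕1⊕1⊕0⊕0⊕0⊕0⊕0 = 0
s16: b16⊕b17⊕b18⊕b19⊕b20⊕b21⊕b22⊕b23⊕b24⊕b25⊕b26⊕b27⊕b28⊕b29⊕b30⊕b31 = 0⊕1⊕0⊕0⊕0⊕1⊕1⊕0⊕1⊕1⊕1⊕0⊕0⊕0⊕0⊕0 = 0
Syndrome (s16...s1) = 00011 → position 3.
Flip bit 3: corrected codeword = 0010001010111100100011011100000
Data bits at positions 3,5,6,7,9,10,11,12,13,14,15,17,18,19,20,21,22,23,24,25,26,27,28,29,30,31: 10011011110100011011100000

10011011110100011011100000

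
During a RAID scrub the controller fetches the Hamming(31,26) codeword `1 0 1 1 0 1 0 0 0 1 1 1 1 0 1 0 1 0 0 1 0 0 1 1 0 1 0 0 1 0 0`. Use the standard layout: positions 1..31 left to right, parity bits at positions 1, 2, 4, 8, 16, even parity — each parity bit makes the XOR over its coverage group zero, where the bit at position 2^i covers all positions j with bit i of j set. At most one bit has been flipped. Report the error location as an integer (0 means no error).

2

s1: b1⊕b3⊕b5⊕b7⊕b9⊕b11⊕b13⊕b15⊕b17⊕b19⊕b21⊕b23⊕b25⊕b27⊕b29⊕b31 = 1⊕1⊕0⊕0⊕0⊕1⊕1⊕1⊕1⊕0⊕0⊕1⊕0⊕0⊕1⊕0 = 0
s2: b2⊕b3⊕b6⊕b7⊕b10⊕b11⊕b14⊕b15⊕b18⊕b19⊕b22⊕b23⊕b26⊕b27⊕b30⊕b31 = 0⊕1⊕1⊕0⊕1⊕1⊕0⊕1⊕0⊕0⊕0⊕1⊕1⊕0⊕0⊕0 = 1
s4: b4⊕b5⊕b6⊕b7⊕b12⊕b13⊕b14⊕b15⊕b20⊕b21⊕b22⊕b23⊕b28⊕b29⊕b30⊕b31 = 1⊕0⊕1⊕0⊕1⊕1⊕0⊕1⊕1⊕0⊕0⊕1⊕0⊕1⊕0⊕0 = 0
s8: b8⊕b9⊕b10⊕b11⊕b12⊕b13⊕b14⊕b15⊕b24⊕b25⊕b26⊕b27⊕b28⊕b29⊕b30⊕b31 = 0⊕0⊕1⊕1⊕1⊕1⊕0⊕1⊕1⊕0⊕1⊕0⊕0⊕1⊕0⊕0 = 0
s16: b16⊕b17⊕b18⊕b19⊕b20⊕b21⊕b22⊕b23⊕b24⊕b25⊕b26⊕b27⊕b28⊕b29⊕b30⊕b31 = 0⊕1⊕0⊕0⊕1⊕0⊕0⊕1⊕1⊕0⊕1⊕0⊕0⊕1⊕0⊕0 = 0
Syndrome (s16...s1) = 00010 → position 2.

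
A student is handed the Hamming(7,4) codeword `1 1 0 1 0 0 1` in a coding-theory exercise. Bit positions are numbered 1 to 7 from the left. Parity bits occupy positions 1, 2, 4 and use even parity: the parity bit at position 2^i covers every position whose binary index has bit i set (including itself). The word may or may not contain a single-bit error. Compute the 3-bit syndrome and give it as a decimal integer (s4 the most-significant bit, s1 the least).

s1: b1⊕b3⊕b5⊕b7 = 1⊕0⊕0⊕1 = 0
s2: b2⊕b3⊕b6⊕b7 = 1⊕0⊕0⊕1 = 0
s4: b4⊕b5⊕b6⊕b7 = 1⊕0⊕0⊕1 = 0
Syndrome (s4...s1) = 000 → position 0 (no error).

0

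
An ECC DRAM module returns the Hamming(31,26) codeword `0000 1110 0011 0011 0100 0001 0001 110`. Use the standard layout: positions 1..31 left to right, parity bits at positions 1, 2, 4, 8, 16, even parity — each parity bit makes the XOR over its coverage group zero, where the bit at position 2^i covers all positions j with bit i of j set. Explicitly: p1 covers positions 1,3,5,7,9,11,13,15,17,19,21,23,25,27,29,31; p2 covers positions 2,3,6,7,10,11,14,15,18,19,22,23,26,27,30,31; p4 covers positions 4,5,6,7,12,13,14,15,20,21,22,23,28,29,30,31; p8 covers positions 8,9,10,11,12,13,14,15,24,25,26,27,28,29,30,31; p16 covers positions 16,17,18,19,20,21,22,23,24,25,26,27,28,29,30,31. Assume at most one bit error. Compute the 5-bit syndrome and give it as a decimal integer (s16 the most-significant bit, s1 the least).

s1: b1⊕b3⊕b5⊕b7⊕b9⊕b11⊕b13⊕b15⊕b17⊕b19⊕b21⊕b23⊕b25⊕b27⊕b29⊕b31 = 0⊕0⊕1⊕1⊕0⊕1⊕0⊕1⊕0⊕0⊕0⊕0⊕0⊕0⊕1⊕0 = 1
s2: b2⊕b3⊕b6⊕b7⊕b10⊕b11⊕b14⊕b15⊕b18⊕b19⊕b22⊕b23⊕b26⊕b27⊕b30⊕b31 = 0⊕0⊕1⊕1⊕0⊕1⊕0⊕1⊕1⊕0⊕0⊕0⊕0⊕0⊕1⊕0 = 0
s4: b4⊕b5⊕b6⊕b7⊕b12⊕b13⊕b14⊕b15⊕b20⊕b21⊕b22⊕b23⊕b28⊕b29⊕b30⊕b31 = 0⊕1⊕1⊕1⊕1⊕0⊕0⊕1⊕0⊕0⊕0⊕0⊕1⊕1⊕1⊕0 = 0
s8: b8⊕b9⊕b10⊕b11⊕b12⊕b13⊕b14⊕b15⊕b24⊕b25⊕b26⊕b27⊕b28⊕b29⊕b30⊕b31 = 0⊕0⊕0⊕1⊕1⊕0⊕0⊕1⊕1⊕0⊕0⊕0⊕1⊕1⊕1⊕0 = 1
s16: b16⊕b17⊕b18⊕b19⊕b20⊕b21⊕b22⊕b23⊕b24⊕b25⊕b26⊕b27⊕b28⊕b29⊕b30⊕b31 = 1⊕0⊕1⊕0⊕0⊕0⊕0⊕0⊕1⊕0⊕0⊕0⊕1⊕1⊕1⊕0 = 0
Syndrome (s16...s1) = 01001 → position 9.

9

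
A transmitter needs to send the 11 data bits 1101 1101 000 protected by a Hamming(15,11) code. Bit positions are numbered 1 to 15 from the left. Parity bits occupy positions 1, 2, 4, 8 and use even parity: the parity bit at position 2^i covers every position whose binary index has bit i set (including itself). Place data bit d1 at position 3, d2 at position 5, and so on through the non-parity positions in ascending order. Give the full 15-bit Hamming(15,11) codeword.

Place data bits at non-power-of-two positions: b3=1, b5=1, b6=0, b7=1, b9=1, b10=1, b11=0, b12=1, b13=0, b14=0, b15=0.
p1 = XOR of data positions {3,5,7,9,11,13,15} = 1⊕1⊕1⊕1⊕0⊕0⊕0 = 0
p2 = XOR of data positions {3,6,7,10,11,14,15} = 1⊕0⊕1⊕1⊕0⊕0⊕0 = 1
p4 = XOR of data positions {5,6,7,12,13,14,15} = 1⊕0⊕1⊕1⊕0⊕0⊕0 = 1
p8 = XOR of data positions {9,10,11,12,13,14,15} = 1⊕1⊕0⊕1⊕0⊕0⊕0 = 1
Codeword b1..b15 = 011110111101000

011110111101000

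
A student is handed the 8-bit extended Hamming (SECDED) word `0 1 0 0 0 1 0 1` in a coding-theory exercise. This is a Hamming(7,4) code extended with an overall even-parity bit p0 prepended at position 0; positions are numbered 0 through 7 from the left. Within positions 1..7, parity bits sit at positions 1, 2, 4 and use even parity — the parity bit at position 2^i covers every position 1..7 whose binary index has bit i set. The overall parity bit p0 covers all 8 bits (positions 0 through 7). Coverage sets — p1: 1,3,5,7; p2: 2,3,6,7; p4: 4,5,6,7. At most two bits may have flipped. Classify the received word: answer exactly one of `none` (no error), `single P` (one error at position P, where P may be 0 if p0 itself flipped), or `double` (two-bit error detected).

s1: b1⊕b3⊕b5⊕b7 = 1⊕0⊕1⊕1 = 1
s2: b2⊕b3⊕b6⊕b7 = 0⊕0⊕0⊕1 = 1
s4: b4⊕b5⊕b6⊕b7 = 0⊕1⊕0⊕1 = 0
Syndrome (s4...s1) = 011 → position 3.
Overall parity (XOR of all 8 bits, including p0): 0⊕1⊕0⊕0⊕0⊕1⊕0⊕1 = 1
Overall=1, syndrome position=3 → single-bit error at position 3.

single 3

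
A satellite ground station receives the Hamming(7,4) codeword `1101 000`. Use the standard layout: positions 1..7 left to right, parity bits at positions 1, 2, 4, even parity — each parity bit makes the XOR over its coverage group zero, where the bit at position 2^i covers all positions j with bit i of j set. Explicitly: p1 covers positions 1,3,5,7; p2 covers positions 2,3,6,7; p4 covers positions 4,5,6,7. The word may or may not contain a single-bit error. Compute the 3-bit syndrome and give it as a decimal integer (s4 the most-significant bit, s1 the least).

7

s1: b1⊕b3⊕b5⊕b7 = 1⊕0⊕0⊕0 = 1
s2: b2⊕b3⊕b6⊕b7 = 1⊕0⊕0⊕0 = 1
s4: b4⊕b5⊕b6⊕b7 = 1⊕0⊕0⊕0 = 1
Syndrome (s4...s1) = 111 → position 7.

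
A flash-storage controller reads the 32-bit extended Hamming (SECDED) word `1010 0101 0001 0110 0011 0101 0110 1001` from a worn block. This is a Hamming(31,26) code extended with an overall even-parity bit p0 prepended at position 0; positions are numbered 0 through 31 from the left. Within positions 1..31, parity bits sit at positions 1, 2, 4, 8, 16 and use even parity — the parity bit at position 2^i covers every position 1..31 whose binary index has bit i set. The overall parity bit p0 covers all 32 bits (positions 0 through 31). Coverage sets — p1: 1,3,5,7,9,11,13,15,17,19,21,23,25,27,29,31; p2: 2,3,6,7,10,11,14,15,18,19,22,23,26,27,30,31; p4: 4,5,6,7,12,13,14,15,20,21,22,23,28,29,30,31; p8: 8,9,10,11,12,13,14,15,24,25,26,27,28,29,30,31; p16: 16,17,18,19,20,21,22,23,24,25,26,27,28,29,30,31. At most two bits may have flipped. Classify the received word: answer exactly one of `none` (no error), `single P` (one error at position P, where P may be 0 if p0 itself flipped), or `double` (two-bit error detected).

single 11

s1: b1⊕b3⊕b5⊕b7⊕b9⊕b11⊕b13⊕b15⊕b17⊕b19⊕b21⊕b23⊕b25⊕b27⊕b29⊕b31 = 0⊕0⊕1⊕1⊕0⊕1⊕1⊕0⊕0⊕1⊕1⊕1⊕1⊕0⊕0⊕1 = 1
s2: b2⊕b3⊕b6⊕b7⊕b10⊕b11⊕b14⊕b15⊕b18⊕b19⊕b22⊕b23⊕b26⊕b27⊕b30⊕b31 = 1⊕0⊕0⊕1⊕0⊕1⊕1⊕0⊕1⊕1⊕0⊕1⊕1⊕0⊕0⊕1 = 1
s4: b4⊕b5⊕b6⊕b7⊕b12⊕b13⊕b14⊕b15⊕b20⊕b21⊕b22⊕b23⊕b28⊕b29⊕b30⊕b31 = 0⊕1⊕0⊕1⊕0⊕1⊕1⊕0⊕0⊕1⊕0⊕1⊕1⊕0⊕0⊕1 = 0
s8: b8⊕b9⊕b10⊕b11⊕b12⊕b13⊕b14⊕b15⊕b24⊕b25⊕b26⊕b27⊕b28⊕b29⊕b30⊕b31 = 0⊕0⊕0⊕1⊕0⊕1⊕1⊕0⊕0⊕1⊕1⊕0⊕1⊕0⊕0⊕1 = 1
s16: b16⊕b17⊕b18⊕b19⊕b20⊕b21⊕b22⊕b23⊕b24⊕b25⊕b26⊕b27⊕b28⊕b29⊕b30⊕b31 = 0⊕0⊕1⊕1⊕0⊕1⊕0⊕1⊕0⊕1⊕1⊕0⊕1⊕0⊕0⊕1 = 0
Syndrome (s16...s1) = 01011 → position 11.
Overall parity (XOR of all 32 bits, including p0): 1⊕0⊕1⊕0⊕0⊕1⊕0⊕1⊕0⊕0⊕0⊕1⊕0⊕1⊕1⊕0⊕0⊕0⊕1⊕1⊕0⊕1⊕0⊕1⊕0⊕1⊕1⊕0⊕1⊕0⊕0⊕1 = 1
Overall=1, syndrome position=11 → single-bit error at position 11.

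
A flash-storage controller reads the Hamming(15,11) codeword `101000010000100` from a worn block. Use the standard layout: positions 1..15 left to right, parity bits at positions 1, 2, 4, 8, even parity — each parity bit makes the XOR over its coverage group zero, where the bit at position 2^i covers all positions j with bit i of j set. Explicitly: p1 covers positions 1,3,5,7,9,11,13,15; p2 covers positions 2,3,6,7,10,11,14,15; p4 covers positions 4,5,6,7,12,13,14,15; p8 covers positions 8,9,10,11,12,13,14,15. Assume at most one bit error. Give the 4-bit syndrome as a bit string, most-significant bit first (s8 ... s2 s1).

0111

s1: b1⊕b3⊕b5⊕b7⊕b9⊕b11⊕b13⊕b15 = 1⊕1⊕0⊕0⊕0⊕0⊕1⊕0 = 1
s2: b2⊕b3⊕b6⊕b7⊕b10⊕b11⊕b14⊕b15 = 0⊕1⊕0⊕0⊕0⊕0⊕0⊕0 = 1
s4: b4⊕b5⊕b6⊕b7⊕b12⊕b13⊕b14⊕b15 = 0⊕0⊕0⊕0⊕0⊕1⊕0⊕0 = 1
s8: b8⊕b9⊕b10⊕b11⊕b12⊕b13⊕b14⊕b15 = 1⊕0⊕0⊕0⊕0⊕1⊕0⊕0 = 0
Syndrome (s8...s1) = 0111 → position 7.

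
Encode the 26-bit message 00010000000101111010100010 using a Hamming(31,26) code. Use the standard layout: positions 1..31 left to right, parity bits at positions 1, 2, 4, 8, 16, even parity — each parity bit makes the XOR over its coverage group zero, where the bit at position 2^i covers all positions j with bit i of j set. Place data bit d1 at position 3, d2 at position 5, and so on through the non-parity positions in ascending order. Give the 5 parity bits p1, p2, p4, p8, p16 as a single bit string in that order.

Place data bits at non-power-of-two positions: b3=0, b5=0, b6=0, b7=1, b9=0, b10=0, b11=0, b12=0, b13=0, b14=0, b15=0, b17=1, b18=0, b19=1, b20=1, b21=1, b22=1, b23=0, b24=1, b25=0, b26=1, b27=0, b28=0, b29=0, b30=1, b31=0.
p1 = XOR of data positions {3,5,7,9,11,13,15,17,19,21,23,25,27,29,31} = 0⊕0⊕1⊕0⊕0⊕0⊕0⊕1⊕1⊕1⊕0⊕0⊕0⊕0⊕0 = 0
p2 = XOR of data positions {3,6,7,10,11,14,15,18,19,22,23,26,27,30,31} = 0⊕0⊕1⊕0⊕0⊕0⊕0⊕0⊕1⊕1⊕0⊕1⊕0⊕1⊕0 = 1
p4 = XOR of data positions {5,6,7,12,13,14,15,20,21,22,23,28,29,30,31} = 0⊕0⊕1⊕0⊕0⊕0⊕0⊕1⊕1⊕1⊕0⊕0⊕0⊕1⊕0 = 1
p8 = XOR of data positions {9,10,11,12,13,14,15,24,25,26,27,28,29,30,31} = 0⊕0⊕0⊕0⊕0⊕0⊕0⊕1⊕0⊕1⊕0⊕0⊕0⊕1⊕0 = 1
p16 = XOR of data positions {17,18,19,20,21,22,23,24,25,26,27,28,29,30,31} = 1⊕0⊕1⊕1⊕1⊕1⊕0⊕1⊕0⊕1⊕0⊕0⊕0⊕1⊕0 = 0
Parity bits p1,p2,p4,p8,p16 = 01110

01110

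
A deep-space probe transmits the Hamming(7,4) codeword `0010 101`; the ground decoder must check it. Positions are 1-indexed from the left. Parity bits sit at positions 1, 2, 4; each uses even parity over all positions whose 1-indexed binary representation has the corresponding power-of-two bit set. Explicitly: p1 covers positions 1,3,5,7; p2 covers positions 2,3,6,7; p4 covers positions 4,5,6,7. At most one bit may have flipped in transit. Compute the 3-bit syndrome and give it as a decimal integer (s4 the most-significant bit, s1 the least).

s1: b1⊕b3⊕b5⊕b7 = 0⊕1⊕1⊕1 = 1
s2: b2⊕b3⊕b6⊕b7 = 0⊕1⊕0⊕1 = 0
s4: b4⊕b5⊕b6⊕b7 = 0⊕1⊕0⊕1 = 0
Syndrome (s4...s1) = 001 → position 1.

1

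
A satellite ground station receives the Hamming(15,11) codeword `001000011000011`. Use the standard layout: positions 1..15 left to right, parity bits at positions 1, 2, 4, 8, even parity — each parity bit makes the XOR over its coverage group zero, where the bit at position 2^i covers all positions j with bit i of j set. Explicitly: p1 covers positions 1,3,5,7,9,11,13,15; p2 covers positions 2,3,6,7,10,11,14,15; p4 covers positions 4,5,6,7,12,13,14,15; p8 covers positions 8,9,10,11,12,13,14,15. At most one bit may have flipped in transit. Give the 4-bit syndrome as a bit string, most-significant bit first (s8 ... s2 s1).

0011

s1: b1⊕b3⊕b5⊕b7⊕b9⊕b11⊕b13⊕b15 = 0⊕1⊕0⊕0⊕1⊕0⊕0⊕1 = 1
s2: b2⊕b3⊕b6⊕b7⊕b10⊕b11⊕b14⊕b15 = 0⊕1⊕0⊕0⊕0⊕0⊕1⊕1 = 1
s4: b4⊕b5⊕b6⊕b7⊕b12⊕b13⊕b14⊕b15 = 0⊕0⊕0⊕0⊕0⊕0⊕1⊕1 = 0
s8: b8⊕b9⊕b10⊕b11⊕b12⊕b13⊕b14⊕b15 = 1⊕1⊕0⊕0⊕0⊕0⊕1⊕1 = 0
Syndrome (s8...s1) = 0011 → position 3.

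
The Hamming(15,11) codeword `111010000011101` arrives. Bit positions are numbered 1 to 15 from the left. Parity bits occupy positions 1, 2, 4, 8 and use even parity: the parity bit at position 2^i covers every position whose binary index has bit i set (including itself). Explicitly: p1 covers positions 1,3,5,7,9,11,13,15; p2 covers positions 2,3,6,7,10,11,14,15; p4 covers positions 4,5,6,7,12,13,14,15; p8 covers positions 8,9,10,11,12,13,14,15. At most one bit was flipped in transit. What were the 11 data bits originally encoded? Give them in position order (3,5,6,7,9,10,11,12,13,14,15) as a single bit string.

s1: b1⊕b3⊕b5⊕b7⊕b9⊕b11⊕b13⊕b15 = 1⊕1⊕1⊕0⊕0⊕1⊕1⊕1 = 0
s2: b2⊕b3⊕b6⊕b7⊕b10⊕b11⊕b14⊕b15 = 1⊕1⊕0⊕0⊕0⊕1⊕0⊕1 = 0
s4: b4⊕b5⊕b6⊕b7⊕b12⊕b13⊕b14⊕b15 = 0⊕1⊕0⊕0⊕1⊕1⊕0⊕1 = 0
s8: b8⊕b9⊕b10⊕b11⊕b12⊕b13⊕b14⊕b15 = 0⊕0⊕0⊕1⊕1⊕1⊕0⊕1 = 0
Syndrome (s8...s1) = 0000 → position 0 (no error).
No correction needed.
Data bits at positions 3,5,6,7,9,10,11,12,13,14,15: 11000011101

11000011101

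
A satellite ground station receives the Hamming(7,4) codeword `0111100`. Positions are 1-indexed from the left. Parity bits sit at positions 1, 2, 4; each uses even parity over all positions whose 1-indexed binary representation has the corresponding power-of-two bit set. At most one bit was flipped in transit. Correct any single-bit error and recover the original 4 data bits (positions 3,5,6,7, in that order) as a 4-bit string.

s1: b1⊕b3⊕b5⊕b7 = 0⊕1⊕1⊕0 = 0
s2: b2⊕b3⊕b6⊕b7 = 1⊕1⊕0⊕0 = 0
s4: b4⊕b5⊕b6⊕b7 = 1⊕1⊕0⊕0 = 0
Syndrome (s4...s1) = 000 → position 0 (no error).
No correction needed.
Data bits at positions 3,5,6,7: 1100

1100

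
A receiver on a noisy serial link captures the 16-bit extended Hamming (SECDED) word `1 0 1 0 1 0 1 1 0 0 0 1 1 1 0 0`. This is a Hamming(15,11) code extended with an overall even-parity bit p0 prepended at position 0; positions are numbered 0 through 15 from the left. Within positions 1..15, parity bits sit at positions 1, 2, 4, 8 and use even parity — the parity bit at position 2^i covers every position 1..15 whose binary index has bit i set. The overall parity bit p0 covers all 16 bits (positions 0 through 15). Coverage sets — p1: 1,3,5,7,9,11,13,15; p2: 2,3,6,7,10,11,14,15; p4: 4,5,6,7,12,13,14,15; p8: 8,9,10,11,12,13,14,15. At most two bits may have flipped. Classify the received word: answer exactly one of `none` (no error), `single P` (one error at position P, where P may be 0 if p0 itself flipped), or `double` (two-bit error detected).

double

s1: b1⊕b3⊕b5⊕b7⊕b9⊕b11⊕b13⊕b15 = 0⊕0⊕0⊕1⊕0⊕1⊕1⊕0 = 1
s2: b2⊕b3⊕b6⊕b7⊕b10⊕b11⊕b14⊕b15 = 1⊕0⊕1⊕1⊕0⊕1⊕0⊕0 = 0
s4: b4⊕b5⊕b6⊕b7⊕b12⊕b13⊕b14⊕b15 = 1⊕0⊕1⊕1⊕1⊕1⊕0⊕0 = 1
s8: b8⊕b9⊕b10⊕b11⊕b12⊕b13⊕b14⊕b15 = 0⊕0⊕0⊕1⊕1⊕1⊕0⊕0 = 1
Syndrome (s8...s1) = 1101 → position 13.
Overall parity (XOR of all 16 bits, including p0): 1⊕0⊕1⊕0⊕1⊕0⊕1⊕1⊕0⊕0⊕0⊕1⊕1⊕1⊕0⊕0 = 0
Overall=0, syndrome position=13 → double-bit error detected (uncorrectable).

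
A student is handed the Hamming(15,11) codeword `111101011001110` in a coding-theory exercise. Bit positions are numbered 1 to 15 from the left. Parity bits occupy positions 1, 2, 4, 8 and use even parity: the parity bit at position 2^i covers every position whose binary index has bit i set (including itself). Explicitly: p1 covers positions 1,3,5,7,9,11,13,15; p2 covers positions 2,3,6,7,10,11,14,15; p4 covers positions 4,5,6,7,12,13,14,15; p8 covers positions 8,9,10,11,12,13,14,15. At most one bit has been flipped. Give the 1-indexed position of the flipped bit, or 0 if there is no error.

s1: b1⊕b3⊕b5⊕b7⊕b9⊕b11⊕b13⊕b15 = 1⊕1⊕0⊕0⊕1⊕0⊕1⊕0 = 0
s2: b2⊕b3⊕b6⊕b7⊕b10⊕b11⊕b14⊕b15 = 1⊕1⊕1⊕0⊕0⊕0⊕1⊕0 = 0
s4: b4⊕b5⊕b6⊕b7⊕b12⊕b13⊕b14⊕b15 = 1⊕0⊕1⊕0⊕1⊕1⊕1⊕0 = 1
s8: b8⊕b9⊕b10⊕b11⊕b12⊕b13⊕b14⊕b15 = 1⊕1⊕0⊕0⊕1⊕1⊕1⊕0 = 1
Syndrome (s8...s1) = 1100 → position 12.

12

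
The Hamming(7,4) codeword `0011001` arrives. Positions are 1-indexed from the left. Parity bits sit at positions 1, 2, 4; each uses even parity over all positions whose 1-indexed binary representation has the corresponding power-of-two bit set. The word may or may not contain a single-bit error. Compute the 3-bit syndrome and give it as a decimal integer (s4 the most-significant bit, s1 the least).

s1: b1⊕b3⊕b5⊕b7 = 0⊕1⊕0⊕1 = 0
s2: b2⊕b3⊕b6⊕b7 = 0⊕1⊕0⊕1 = 0
s4: b4⊕b5⊕b6⊕b7 = 1⊕0⊕0⊕1 = 0
Syndrome (s4...s1) = 000 → position 0 (no error).

0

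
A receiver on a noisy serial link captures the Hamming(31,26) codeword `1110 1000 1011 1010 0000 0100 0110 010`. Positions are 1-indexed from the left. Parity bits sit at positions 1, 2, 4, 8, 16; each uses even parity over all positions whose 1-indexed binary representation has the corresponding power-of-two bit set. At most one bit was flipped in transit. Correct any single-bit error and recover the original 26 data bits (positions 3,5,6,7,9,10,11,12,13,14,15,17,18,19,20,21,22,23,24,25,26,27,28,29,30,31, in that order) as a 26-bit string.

s1: b1⊕b3⊕b5⊕b7⊕b9⊕b11⊕b13⊕b15⊕b17⊕b19⊕b21⊕b23⊕b25⊕b27⊕b29⊕b31 = 1⊕1⊕1⊕0⊕1⊕1⊕1⊕1⊕0⊕0⊕0⊕0⊕0⊕1⊕0⊕0 = 0
s2: b2⊕b3⊕b6⊕b7⊕b10⊕b11⊕b14⊕b15⊕b18⊕b19⊕b22⊕b23⊕b26⊕b27⊕b30⊕b31 = 1⊕1⊕0⊕0⊕0⊕1⊕0⊕1⊕0⊕0⊕1⊕0⊕1⊕1⊕1⊕0 = 0
s4: b4⊕b5⊕b6⊕b7⊕b12⊕b13⊕b14⊕b15⊕b20⊕b21⊕b22⊕b23⊕b28⊕b29⊕b30⊕b31 = 0⊕1⊕0⊕0⊕1⊕1⊕0⊕1⊕0⊕0⊕1⊕0⊕0⊕0⊕1⊕0 = 0
s8: b8⊕b9⊕b10⊕b11⊕b12⊕b13⊕b14⊕b15⊕b24⊕b25⊕b26⊕b27⊕b28⊕b29⊕b30⊕b31 = 0⊕1⊕0⊕1⊕1⊕1⊕0⊕1⊕0⊕0⊕1⊕1⊕0⊕0⊕1⊕0 = 0
s16: b16⊕b17⊕b18⊕b19⊕b20⊕b21⊕b22⊕b23⊕b24⊕b25⊕b26⊕b27⊕b28⊕b29⊕b30⊕b31 = 0⊕0⊕0⊕0⊕0⊕0⊕1⊕0⊕0⊕0⊕1⊕1⊕0⊕0⊕1⊕0 = 0
Syndrome (s16...s1) = 00000 → position 0 (no error).
No correction needed.
Data bits at positions 3,5,6,7,9,10,11,12,13,14,15,17,18,19,20,21,22,23,24,25,26,27,28,29,30,31: 11001011101000001000110010

11001011101000001000110010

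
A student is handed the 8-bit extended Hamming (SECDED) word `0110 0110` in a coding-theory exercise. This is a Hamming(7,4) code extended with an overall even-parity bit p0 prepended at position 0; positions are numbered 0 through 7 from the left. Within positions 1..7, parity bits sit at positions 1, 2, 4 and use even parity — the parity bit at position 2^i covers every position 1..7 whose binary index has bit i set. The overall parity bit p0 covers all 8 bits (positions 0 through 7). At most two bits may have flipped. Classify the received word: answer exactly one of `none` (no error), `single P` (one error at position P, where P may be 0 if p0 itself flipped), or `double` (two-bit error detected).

s1: b1⊕b3⊕b5⊕b7 = 1⊕0⊕1⊕0 = 0
s2: b2⊕b3⊕b6⊕b7 = 1⊕0⊕1⊕0 = 0
s4: b4⊕b5⊕b6⊕b7 = 0⊕1⊕1⊕0 = 0
Syndrome (s4...s1) = 000 → position 0 (no error).
Overall parity (XOR of all 8 bits, including p0): 0⊕1⊕1⊕0⊕0⊕1⊕1⊕0 = 0
Overall=0, syndrome position=0 → no error.

none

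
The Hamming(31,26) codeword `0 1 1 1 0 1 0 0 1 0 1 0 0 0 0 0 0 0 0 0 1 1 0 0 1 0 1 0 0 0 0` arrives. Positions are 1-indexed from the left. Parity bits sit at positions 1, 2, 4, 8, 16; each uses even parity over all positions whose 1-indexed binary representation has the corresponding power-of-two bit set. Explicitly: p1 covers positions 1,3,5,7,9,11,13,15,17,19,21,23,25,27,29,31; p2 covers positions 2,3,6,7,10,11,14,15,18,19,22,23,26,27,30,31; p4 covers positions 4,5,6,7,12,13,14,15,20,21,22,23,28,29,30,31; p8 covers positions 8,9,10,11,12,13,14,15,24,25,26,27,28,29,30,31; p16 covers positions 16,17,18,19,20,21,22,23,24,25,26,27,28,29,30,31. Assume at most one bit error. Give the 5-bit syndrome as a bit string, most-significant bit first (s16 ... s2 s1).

00000

s1: b1⊕b3⊕b5⊕b7⊕b9⊕b11⊕b13⊕b15⊕b17⊕b19⊕b21⊕b23⊕b25⊕b27⊕b29⊕b31 = 0⊕1⊕0⊕0⊕1⊕1⊕0⊕0⊕0⊕0⊕1⊕0⊕1⊕1⊕0⊕0 = 0
s2: b2⊕b3⊕b6⊕b7⊕b10⊕b11⊕b14⊕b15⊕b18⊕b19⊕b22⊕b23⊕b26⊕b27⊕b30⊕b31 = 1⊕1⊕1⊕0⊕0⊕1⊕0⊕0⊕0⊕0⊕1⊕0⊕0⊕1⊕0⊕0 = 0
s4: b4⊕b5⊕b6⊕b7⊕b12⊕b13⊕b14⊕b15⊕b20⊕b21⊕b22⊕b23⊕b28⊕b29⊕b30⊕b31 = 1⊕0⊕1⊕0⊕0⊕0⊕0⊕0⊕0⊕1⊕1⊕0⊕0⊕0⊕0⊕0 = 0
s8: b8⊕b9⊕b10⊕b11⊕b12⊕b13⊕b14⊕b15⊕b24⊕b25⊕b26⊕b27⊕b28⊕b29⊕b30⊕b31 = 0⊕1⊕0⊕1⊕0⊕0⊕0⊕0⊕0⊕1⊕0⊕1⊕0⊕0⊕0⊕0 = 0
s16: b16⊕b17⊕b18⊕b19⊕b20⊕b21⊕b22⊕b23⊕b24⊕b25⊕b26⊕b27⊕b28⊕b29⊕b30⊕b31 = 0⊕0⊕0⊕0⊕0⊕1⊕1⊕0⊕0⊕1⊕0⊕1⊕0⊕0⊕0⊕0 = 0
Syndrome (s16...s1) = 00000 → position 0 (no error).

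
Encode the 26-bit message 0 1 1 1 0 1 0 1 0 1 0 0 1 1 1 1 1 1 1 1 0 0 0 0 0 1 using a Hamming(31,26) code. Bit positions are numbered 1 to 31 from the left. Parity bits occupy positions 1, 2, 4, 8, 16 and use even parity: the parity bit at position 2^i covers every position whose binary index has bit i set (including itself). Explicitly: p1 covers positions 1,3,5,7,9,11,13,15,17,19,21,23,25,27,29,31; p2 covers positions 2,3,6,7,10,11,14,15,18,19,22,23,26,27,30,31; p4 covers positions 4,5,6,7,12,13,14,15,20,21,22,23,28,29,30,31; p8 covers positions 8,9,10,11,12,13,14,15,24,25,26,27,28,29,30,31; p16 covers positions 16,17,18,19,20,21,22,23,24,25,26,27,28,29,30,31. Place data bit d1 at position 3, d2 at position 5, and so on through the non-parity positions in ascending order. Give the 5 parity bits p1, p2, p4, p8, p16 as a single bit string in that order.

Place data bits at non-power-of-two positions: b3=0, b5=1, b6=1, b7=1, b9=0, b10=1, b11=0, b12=1, b13=0, b14=1, b15=0, b17=0, b18=1, b19=1, b20=1, b21=1, b22=1, b23=1, b24=1, b25=1, b26=0, b27=0, b28=0, b29=0, b30=0, b31=1.
p1 = XOR of data positions {3,5,7,9,11,13,15,17,19,21,23,25,27,29,31} = 0⊕1⊕1⊕0⊕0⊕0⊕0⊕0⊕1⊕1⊕1⊕1⊕0⊕0⊕1 = 1
p2 = XOR of data positions {3,6,7,10,11,14,15,18,19,22,23,26,27,30,31} = 0⊕1⊕1⊕1⊕0⊕1⊕0⊕1⊕1⊕1⊕1⊕0⊕0⊕0⊕1 = 1
p4 = XOR of data positions {5,6,7,12,13,14,15,20,21,22,23,28,29,30,31} = 1⊕1⊕1⊕1⊕0⊕1⊕0⊕1⊕1⊕1⊕1⊕0⊕0⊕0⊕1 = 0
p8 = XOR of data positions {9,10,11,12,13,14,15,24,25,26,27,28,29,30,31} = 0⊕1⊕0⊕1⊕0⊕1⊕0⊕1⊕1⊕0⊕0⊕0⊕0⊕0⊕1 = 0
p16 = XOR of data positions {17,18,19,20,21,22,23,24,25,26,27,28,29,30,31} = 0⊕1⊕1⊕1⊕1⊕1⊕1⊕1⊕1⊕0⊕0⊕0⊕0⊕0⊕1 = 1
Parity bits p1,p2,p4,p8,p16 = 11001

11001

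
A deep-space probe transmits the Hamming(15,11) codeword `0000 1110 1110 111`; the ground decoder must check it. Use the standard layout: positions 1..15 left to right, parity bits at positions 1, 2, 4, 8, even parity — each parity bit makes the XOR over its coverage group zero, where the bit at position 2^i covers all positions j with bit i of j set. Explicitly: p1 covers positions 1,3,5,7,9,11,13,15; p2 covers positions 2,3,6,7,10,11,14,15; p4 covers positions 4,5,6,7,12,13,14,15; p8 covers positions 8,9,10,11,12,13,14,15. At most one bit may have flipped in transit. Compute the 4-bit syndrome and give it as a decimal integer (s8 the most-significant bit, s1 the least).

0

s1: b1⊕b3⊕b5⊕b7⊕b9⊕b11⊕b13⊕b15 = 0⊕0⊕1⊕1⊕1⊕1⊕1⊕1 = 0
s2: b2⊕b3⊕b6⊕b7⊕b10⊕b11⊕b14⊕b15 = 0⊕0⊕1⊕1⊕1⊕1⊕1⊕1 = 0
s4: b4⊕b5⊕b6⊕b7⊕b12⊕b13⊕b14⊕b15 = 0⊕1⊕1⊕1⊕0⊕1⊕1⊕1 = 0
s8: b8⊕b9⊕b10⊕b11⊕b12⊕b13⊕b14⊕b15 = 0⊕1⊕1⊕1⊕0⊕1⊕1⊕1 = 0
Syndrome (s8...s1) = 0000 → position 0 (no error).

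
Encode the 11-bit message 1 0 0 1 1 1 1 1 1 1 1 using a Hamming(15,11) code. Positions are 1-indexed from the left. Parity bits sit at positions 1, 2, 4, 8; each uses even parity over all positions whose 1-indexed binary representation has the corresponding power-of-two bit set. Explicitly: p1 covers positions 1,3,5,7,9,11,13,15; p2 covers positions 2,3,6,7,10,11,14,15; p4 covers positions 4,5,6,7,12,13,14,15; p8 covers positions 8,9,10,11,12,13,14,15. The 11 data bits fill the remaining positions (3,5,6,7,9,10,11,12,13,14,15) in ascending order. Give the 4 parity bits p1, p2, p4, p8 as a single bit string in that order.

0011

Place data bits at non-power-of-two positions: b3=1, b5=0, b6=0, b7=1, b9=1, b10=1, b11=1, b12=1, b13=1, b14=1, b15=1.
p1 = XOR of data positions {3,5,7,9,11,13,15} = 1⊕0⊕1⊕1⊕1⊕1⊕1 = 0
p2 = XOR of data positions {3,6,7,10,11,14,15} = 1⊕0⊕1⊕1⊕1⊕1⊕1 = 0
p4 = XOR of data positions {5,6,7,12,13,14,15} = 0⊕0⊕1⊕1⊕1⊕1⊕1 = 1
p8 = XOR of data positions {9,10,11,12,13,14,15} = 1⊕1⊕1⊕1⊕1⊕1⊕1 = 1
Parity bits p1,p2,p4,p8 = 0011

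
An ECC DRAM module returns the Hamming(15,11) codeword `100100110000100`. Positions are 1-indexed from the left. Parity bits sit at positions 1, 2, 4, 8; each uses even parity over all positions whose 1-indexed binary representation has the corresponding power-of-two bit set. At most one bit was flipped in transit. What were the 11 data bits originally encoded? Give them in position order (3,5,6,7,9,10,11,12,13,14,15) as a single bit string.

s1: b1⊕b3⊕b5⊕b7⊕b9⊕b11⊕b13⊕b15 = 1⊕0⊕0⊕1⊕0⊕0⊕1⊕0 = 1
s2: b2⊕b3⊕b6⊕b7⊕b10⊕b11⊕b14⊕b15 = 0⊕0⊕0⊕1⊕0⊕0⊕0⊕0 = 1
s4: b4⊕b5⊕b6⊕b7⊕b12⊕b13⊕b14⊕b15 = 1⊕0⊕0⊕1⊕0⊕1⊕0⊕0 = 1
s8: b8⊕b9⊕b10⊕b11⊕b12⊕b13⊕b14⊕b15 = 1⊕0⊕0⊕0⊕0⊕1⊕0⊕0 = 0
Syndrome (s8...s1) = 0111 → position 7.
Flip bit 7: corrected codeword = 100100010000100
Data bits at positions 3,5,6,7,9,10,11,12,13,14,15: 00000000100

00000000100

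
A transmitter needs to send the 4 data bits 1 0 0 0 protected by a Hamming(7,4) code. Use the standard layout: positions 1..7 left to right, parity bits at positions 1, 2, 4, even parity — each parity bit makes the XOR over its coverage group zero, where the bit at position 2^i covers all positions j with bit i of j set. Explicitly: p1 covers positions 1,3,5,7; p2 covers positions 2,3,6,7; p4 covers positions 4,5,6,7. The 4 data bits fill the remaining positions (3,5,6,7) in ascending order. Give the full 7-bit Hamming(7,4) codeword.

1110000

Place data bits at non-power-of-two positions: b3=1, b5=0, b6=0, b7=0.
p1 = XOR of data positions {3,5,7} = 1⊕0⊕0 = 1
p2 = XOR of data positions {3,6,7} = 1⊕0⊕0 = 1
p4 = XOR of data positions {5,6,7} = 0⊕0⊕0 = 0
Codeword b1..b7 = 1110000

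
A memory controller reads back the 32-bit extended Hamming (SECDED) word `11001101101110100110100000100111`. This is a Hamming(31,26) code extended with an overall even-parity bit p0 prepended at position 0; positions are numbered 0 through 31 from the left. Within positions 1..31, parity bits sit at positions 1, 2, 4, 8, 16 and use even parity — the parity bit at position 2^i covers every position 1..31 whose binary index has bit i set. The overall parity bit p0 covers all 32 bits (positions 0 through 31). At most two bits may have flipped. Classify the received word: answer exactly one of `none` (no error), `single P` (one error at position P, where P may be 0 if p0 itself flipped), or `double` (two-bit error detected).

s1: b1⊕b3⊕b5⊕b7⊕b9⊕b11⊕b13⊕b15⊕b17⊕b19⊕b21⊕b23⊕b25⊕b27⊕b29⊕b31 = 1⊕0⊕1⊕1⊕0⊕1⊕0⊕0⊕1⊕0⊕0⊕0⊕0⊕0⊕1⊕1 = 1
s2: b2⊕b3⊕b6⊕b7⊕b10⊕b11⊕b14⊕b15⊕b18⊕b19⊕b22⊕b23⊕b26⊕b27⊕b30⊕b31 = 0⊕0⊕0⊕1⊕1⊕1⊕1⊕0⊕1⊕0⊕0⊕0⊕1⊕0⊕1⊕1 = 0
s4: b4⊕b5⊕b6⊕b7⊕b12⊕b13⊕b14⊕b15⊕b20⊕b21⊕b22⊕b23⊕b28⊕b29⊕b30⊕b31 = 1⊕1⊕0⊕1⊕1⊕0⊕1⊕0⊕1⊕0⊕0⊕0⊕0⊕1⊕1⊕1 = 1
s8: b8⊕b9⊕b10⊕b11⊕b12⊕b13⊕b14⊕b15⊕b24⊕b25⊕b26⊕b27⊕b28⊕b29⊕b30⊕b31 = 1⊕0⊕1⊕1⊕1⊕0⊕1⊕0⊕0⊕0⊕1⊕0⊕0⊕1⊕1⊕1 = 1
s16: b16⊕b17⊕b18⊕b19⊕b20⊕b21⊕b22⊕b23⊕b24⊕b25⊕b26⊕b27⊕b28⊕b29⊕b30⊕b31 = 0⊕1⊕1⊕0⊕1⊕0⊕0⊕0⊕0⊕0⊕1⊕0⊕0⊕1⊕1⊕1 = 1
Syndrome (s16...s1) = 11101 → position 29.
Overall parity (XOR of all 32 bits, including p0): 1⊕1⊕0⊕0⊕1⊕1⊕0⊕1⊕1⊕0⊕1⊕1⊕1⊕0⊕1⊕0⊕0⊕1⊕1⊕0⊕1⊕0⊕0⊕0⊕0⊕0⊕1⊕0⊕0⊕1⊕1⊕1 = 1
Overall=1, syndrome position=29 → single-bit error at position 29.

single 29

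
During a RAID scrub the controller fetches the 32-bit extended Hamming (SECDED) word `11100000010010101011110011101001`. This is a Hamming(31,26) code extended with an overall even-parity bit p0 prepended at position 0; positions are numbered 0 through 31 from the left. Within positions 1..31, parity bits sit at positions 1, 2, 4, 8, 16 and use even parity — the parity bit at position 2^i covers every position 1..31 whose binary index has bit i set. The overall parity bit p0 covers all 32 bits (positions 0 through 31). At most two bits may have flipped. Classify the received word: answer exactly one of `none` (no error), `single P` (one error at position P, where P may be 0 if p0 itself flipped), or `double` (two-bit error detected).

none

s1: b1⊕b3⊕b5⊕b7⊕b9⊕b11⊕b13⊕b15⊕b17⊕b19⊕b21⊕b23⊕b25⊕b27⊕b29⊕b31 = 1⊕0⊕0⊕0⊕1⊕0⊕0⊕0⊕0⊕1⊕1⊕0⊕1⊕0⊕0⊕1 = 0
s2: b2⊕b3⊕b6⊕b7⊕b10⊕b11⊕b14⊕b15⊕b18⊕b19⊕b22⊕b23⊕b26⊕b27⊕b30⊕b31 = 1⊕0⊕0⊕0⊕0⊕0⊕1⊕0⊕1⊕1⊕0⊕0⊕1⊕0⊕0⊕1 = 0
s4: b4⊕b5⊕b6⊕b7⊕b12⊕b13⊕b14⊕b15⊕b20⊕b21⊕b22⊕b23⊕b28⊕b29⊕b30⊕b31 = 0⊕0⊕0⊕0⊕1⊕0⊕1⊕0⊕1⊕1⊕0⊕0⊕1⊕0⊕0⊕1 = 0
s8: b8⊕b9⊕b10⊕b11⊕b12⊕b13⊕b14⊕b15⊕b24⊕b25⊕b26⊕b27⊕b28⊕b29⊕b30⊕b31 = 0⊕1⊕0⊕0⊕1⊕0⊕1⊕0⊕1⊕1⊕1⊕0⊕1⊕0⊕0⊕1 = 0
s16: b16⊕b17⊕b18⊕b19⊕b20⊕b21⊕b22⊕b23⊕b24⊕b25⊕b26⊕b27⊕b28⊕b29⊕b30⊕b31 = 1⊕0⊕1⊕1⊕1⊕1⊕0⊕0⊕1⊕1⊕1⊕0⊕1⊕0⊕0⊕1 = 0
Syndrome (s16...s1) = 00000 → position 0 (no error).
Overall parity (XOR of all 32 bits, including p0): 1⊕1⊕1⊕0⊕0⊕0⊕0⊕0⊕0⊕1⊕0⊕0⊕1⊕0⊕1⊕0⊕1⊕0⊕1⊕1⊕1⊕1⊕0⊕0⊕1⊕1⊕1⊕0⊕1⊕0⊕0⊕1 = 0
Overall=0, syndrome position=0 → no error.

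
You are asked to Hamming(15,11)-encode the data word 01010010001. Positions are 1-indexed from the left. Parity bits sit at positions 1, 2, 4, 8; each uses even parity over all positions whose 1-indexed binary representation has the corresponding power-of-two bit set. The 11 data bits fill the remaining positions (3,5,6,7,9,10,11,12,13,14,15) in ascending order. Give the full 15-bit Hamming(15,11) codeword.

Place data bits at non-power-of-two positions: b3=0, b5=1, b6=0, b7=1, b9=0, b10=0, b11=1, b12=0, b13=0, b14=0, b15=1.
p1 = XOR of data positions {3,5,7,9,11,13,15} = 0⊕1⊕1⊕0⊕1⊕0⊕1 = 0
p2 = XOR of data positions {3,6,7,10,11,14,15} = 0⊕0⊕1⊕0⊕1⊕0⊕1 = 1
p4 = XOR of data positions {5,6,7,12,13,14,15} = 1⊕0⊕1⊕0⊕0⊕0⊕1 = 1
p8 = XOR of data positions {9,10,11,12,13,14,15} = 0⊕0⊕1⊕0⊕0⊕0⊕1 = 0
Codeword b1..b15 = 010110100010001

010110100010001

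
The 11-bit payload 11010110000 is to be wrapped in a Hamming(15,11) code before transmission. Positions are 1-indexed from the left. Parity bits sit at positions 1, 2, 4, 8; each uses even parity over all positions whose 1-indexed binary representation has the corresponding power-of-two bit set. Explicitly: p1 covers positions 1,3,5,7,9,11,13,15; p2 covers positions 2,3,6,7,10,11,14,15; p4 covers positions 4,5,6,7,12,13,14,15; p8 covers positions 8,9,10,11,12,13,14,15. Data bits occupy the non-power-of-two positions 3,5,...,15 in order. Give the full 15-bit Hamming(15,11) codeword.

001010100110000

Place data bits at non-power-of-two positions: b3=1, b5=1, b6=0, b7=1, b9=0, b10=1, b11=1, b12=0, b13=0, b14=0, b15=0.
p1 = XOR of data positions {3,5,7,9,11,13,15} = 1⊕1⊕1⊕0⊕1⊕0⊕0 = 0
p2 = XOR of data positions {3,6,7,10,11,14,15} = 1⊕0⊕1⊕1⊕1⊕0⊕0 = 0
p4 = XOR of data positions {5,6,7,12,13,14,15} = 1⊕0⊕1⊕0⊕0⊕0⊕0 = 0
p8 = XOR of data positions {9,10,11,12,13,14,15} = 0⊕1⊕1⊕0⊕0⊕0⊕0 = 0
Codeword b1..b15 = 001010100110000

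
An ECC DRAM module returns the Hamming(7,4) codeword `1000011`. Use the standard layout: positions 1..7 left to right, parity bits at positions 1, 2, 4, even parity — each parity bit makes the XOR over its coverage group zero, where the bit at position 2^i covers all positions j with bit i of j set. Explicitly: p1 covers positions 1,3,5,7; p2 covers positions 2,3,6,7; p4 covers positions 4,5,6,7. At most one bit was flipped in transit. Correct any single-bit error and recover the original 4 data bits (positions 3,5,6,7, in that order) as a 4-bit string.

s1: b1⊕b3⊕b5⊕b7 = 1⊕0⊕0⊕1 = 0
s2: b2⊕b3⊕b6⊕b7 = 0⊕0⊕1⊕1 = 0
s4: b4⊕b5⊕b6⊕b7 = 0⊕0⊕1⊕1 = 0
Syndrome (s4...s1) = 000 → position 0 (no error).
No correction needed.
Data bits at positions 3,5,6,7: 0011

0011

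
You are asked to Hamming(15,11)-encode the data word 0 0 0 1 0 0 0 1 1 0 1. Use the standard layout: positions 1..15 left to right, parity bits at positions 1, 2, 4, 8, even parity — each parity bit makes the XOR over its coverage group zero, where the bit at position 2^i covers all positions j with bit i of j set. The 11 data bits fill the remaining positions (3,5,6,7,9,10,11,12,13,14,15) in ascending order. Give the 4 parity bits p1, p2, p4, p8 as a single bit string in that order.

1001

Place data bits at non-power-of-two positions: b3=0, b5=0, b6=0, b7=1, b9=0, b10=0, b11=0, b12=1, b13=1, b14=0, b15=1.
p1 = XOR of data positions {3,5,7,9,11,13,15} = 0⊕0⊕1⊕0⊕0⊕1⊕1 = 1
p2 = XOR of data positions {3,6,7,10,11,14,15} = 0⊕0⊕1⊕0⊕0⊕0⊕1 = 0
p4 = XOR of data positions {5,6,7,12,13,14,15} = 0⊕0⊕1⊕1⊕1⊕0⊕1 = 0
p8 = XOR of data positions {9,10,11,12,13,14,15} = 0⊕0⊕0⊕1⊕1⊕0⊕1 = 1
Parity bits p1,p2,p4,p8 = 1001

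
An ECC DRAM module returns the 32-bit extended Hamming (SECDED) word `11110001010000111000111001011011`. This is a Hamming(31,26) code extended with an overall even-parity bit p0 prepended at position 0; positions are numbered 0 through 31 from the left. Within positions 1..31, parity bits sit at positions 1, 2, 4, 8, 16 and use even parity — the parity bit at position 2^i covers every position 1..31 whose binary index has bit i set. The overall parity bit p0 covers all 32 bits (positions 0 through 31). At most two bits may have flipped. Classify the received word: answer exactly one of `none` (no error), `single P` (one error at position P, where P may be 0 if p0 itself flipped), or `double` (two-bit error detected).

s1: b1⊕b3⊕b5⊕b7⊕b9⊕b11⊕b13⊕b15⊕b17⊕b19⊕b21⊕b23⊕b25⊕b27⊕b29⊕b31 = 1⊕1⊕0⊕1⊕1⊕0⊕0⊕1⊕0⊕0⊕1⊕0⊕1⊕1⊕0⊕1 = 1
s2: b2⊕b3⊕b6⊕b7⊕b10⊕b11⊕b14⊕b15⊕b18⊕b19⊕b22⊕b23⊕b26⊕b27⊕b30⊕b31 = 1⊕1⊕0⊕1⊕0⊕0⊕1⊕1⊕0⊕0⊕1⊕0⊕0⊕1⊕1⊕1 = 1
s4: b4⊕b5⊕b6⊕b7⊕b12⊕b13⊕b14⊕b15⊕b20⊕b21⊕b22⊕b23⊕b28⊕b29⊕b30⊕b31 = 0⊕0⊕0⊕1⊕0⊕0⊕1⊕1⊕1⊕1⊕1⊕0⊕1⊕0⊕1⊕1 = 1
s8: b8⊕b9⊕b10⊕b11⊕b12⊕b13⊕b14⊕b15⊕b24⊕b25⊕b26⊕b27⊕b28⊕b29⊕b30⊕b31 = 0⊕1⊕0⊕0⊕0⊕0⊕1⊕1⊕0⊕1⊕0⊕1⊕1⊕0⊕1⊕1 = 0
s16: b16⊕b17⊕b18⊕b19⊕b20⊕b21⊕b22⊕b23⊕b24⊕b25⊕b26⊕b27⊕b28⊕b29⊕b30⊕b31 = 1⊕0⊕0⊕0⊕1⊕1⊕1⊕0⊕0⊕1⊕0⊕1⊕1⊕0⊕1⊕1 = 1
Syndrome (s16...s1) = 10111 → position 23.
Overall parity (XOR of all 32 bits, including p0): 1⊕1⊕1⊕1⊕0⊕0⊕0⊕1⊕0⊕1⊕0⊕0⊕0⊕0⊕1⊕1⊕1⊕0⊕0⊕0⊕1⊕1⊕1⊕0⊕0⊕1⊕0⊕1⊕1⊕0⊕1⊕1 = 1
Overall=1, syndrome position=23 → single-bit error at position 23.

single 23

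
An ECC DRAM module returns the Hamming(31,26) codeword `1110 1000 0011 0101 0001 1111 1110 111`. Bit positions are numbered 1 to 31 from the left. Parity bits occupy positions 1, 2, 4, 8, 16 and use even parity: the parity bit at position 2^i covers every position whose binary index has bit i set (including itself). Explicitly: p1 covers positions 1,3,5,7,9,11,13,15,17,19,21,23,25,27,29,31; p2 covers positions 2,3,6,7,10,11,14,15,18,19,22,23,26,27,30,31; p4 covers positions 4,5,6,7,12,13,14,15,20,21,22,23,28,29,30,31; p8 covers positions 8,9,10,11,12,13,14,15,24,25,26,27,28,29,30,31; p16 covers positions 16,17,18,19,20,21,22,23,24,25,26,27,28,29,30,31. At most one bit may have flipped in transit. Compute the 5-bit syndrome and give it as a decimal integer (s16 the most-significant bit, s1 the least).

0

s1: b1⊕b3⊕b5⊕b7⊕b9⊕b11⊕b13⊕b15⊕b17⊕b19⊕b21⊕b23⊕b25⊕b27⊕b29⊕b31 = 1⊕1⊕1⊕0⊕0⊕1⊕0⊕0⊕0⊕0⊕1⊕1⊕1⊕1⊕1⊕1 = 0
s2: b2⊕b3⊕b6⊕b7⊕b10⊕b11⊕b14⊕b15⊕b18⊕b19⊕b22⊕b23⊕b26⊕b27⊕b30⊕b31 = 1⊕1⊕0⊕0⊕0⊕1⊕1⊕0⊕0⊕0⊕1⊕1⊕1⊕1⊕1⊕1 = 0
s4: b4⊕b5⊕b6⊕b7⊕b12⊕b13⊕b14⊕b15⊕b20⊕b21⊕b22⊕b23⊕b28⊕b29⊕b30⊕b31 = 0⊕1⊕0⊕0⊕1⊕0⊕1⊕0⊕1⊕1⊕1⊕1⊕0⊕1⊕1⊕1 = 0
s8: b8⊕b9⊕b10⊕b11⊕b12⊕b13⊕b14⊕b15⊕b24⊕b25⊕b26⊕b27⊕b28⊕b29⊕b30⊕b31 = 0⊕0⊕0⊕1⊕1⊕0⊕1⊕0⊕1⊕1⊕1⊕1⊕0⊕1⊕1⊕1 = 0
s16: b16⊕b17⊕b18⊕b19⊕b20⊕b21⊕b22⊕b23⊕b24⊕b25⊕b26⊕b27⊕b28⊕b29⊕b30⊕b31 = 1⊕0⊕0⊕0⊕1⊕1⊕1⊕1⊕1⊕1⊕1⊕1⊕0⊕1⊕1⊕1 = 0
Syndrome (s16...s1) = 00000 → position 0 (no error).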